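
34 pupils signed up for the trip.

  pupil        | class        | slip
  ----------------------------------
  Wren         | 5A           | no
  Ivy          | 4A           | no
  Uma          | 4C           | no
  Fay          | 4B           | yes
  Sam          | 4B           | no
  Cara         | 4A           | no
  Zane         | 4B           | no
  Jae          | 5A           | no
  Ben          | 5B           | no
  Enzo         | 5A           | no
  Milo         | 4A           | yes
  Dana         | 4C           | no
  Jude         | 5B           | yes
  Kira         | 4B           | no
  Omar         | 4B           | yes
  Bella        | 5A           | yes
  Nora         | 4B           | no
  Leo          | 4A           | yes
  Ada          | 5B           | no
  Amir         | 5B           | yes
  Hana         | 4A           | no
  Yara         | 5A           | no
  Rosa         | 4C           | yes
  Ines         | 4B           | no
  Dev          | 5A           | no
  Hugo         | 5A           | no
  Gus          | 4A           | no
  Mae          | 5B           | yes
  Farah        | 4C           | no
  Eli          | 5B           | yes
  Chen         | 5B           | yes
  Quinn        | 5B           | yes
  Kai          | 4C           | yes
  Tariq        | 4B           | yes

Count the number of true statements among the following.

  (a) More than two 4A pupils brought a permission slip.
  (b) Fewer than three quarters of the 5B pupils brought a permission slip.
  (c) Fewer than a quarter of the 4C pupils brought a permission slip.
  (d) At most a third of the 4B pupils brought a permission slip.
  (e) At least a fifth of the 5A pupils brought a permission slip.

(a) 4A: |A| = 6, |A ∩ B| = 2; needs |A ∩ B| > 2 — false.
(b) 5B: |A| = 8, |A ∩ B| = 6; needs |A ∩ B| / |A| < 3/4 — false.
(c) 4C: |A| = 5, |A ∩ B| = 2; needs |A ∩ B| / |A| < 1/4 — false.
(d) 4B: |A| = 8, |A ∩ B| = 3; needs |A ∩ B| / |A| ≤ 1/3 — false.
(e) 5A: |A| = 7, |A ∩ B| = 1; needs |A ∩ B| / |A| ≥ 1/5 — false.

0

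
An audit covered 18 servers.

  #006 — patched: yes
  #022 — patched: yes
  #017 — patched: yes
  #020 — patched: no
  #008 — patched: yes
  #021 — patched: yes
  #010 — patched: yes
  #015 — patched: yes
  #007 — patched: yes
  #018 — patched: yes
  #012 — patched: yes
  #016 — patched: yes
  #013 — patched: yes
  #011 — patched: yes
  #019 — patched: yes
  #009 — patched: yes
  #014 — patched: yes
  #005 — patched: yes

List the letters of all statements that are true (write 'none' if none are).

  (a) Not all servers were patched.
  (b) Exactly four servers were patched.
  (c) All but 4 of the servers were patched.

(a)

|A| = 18, |A ∩ B| = 17, |A ∖ B| = 1.
(a) A ⊄ B (|A ∖ B| ≥ 1): holds.
(b) |A ∩ B| = 4: fails.
(c) |A ∖ B| = 4: fails.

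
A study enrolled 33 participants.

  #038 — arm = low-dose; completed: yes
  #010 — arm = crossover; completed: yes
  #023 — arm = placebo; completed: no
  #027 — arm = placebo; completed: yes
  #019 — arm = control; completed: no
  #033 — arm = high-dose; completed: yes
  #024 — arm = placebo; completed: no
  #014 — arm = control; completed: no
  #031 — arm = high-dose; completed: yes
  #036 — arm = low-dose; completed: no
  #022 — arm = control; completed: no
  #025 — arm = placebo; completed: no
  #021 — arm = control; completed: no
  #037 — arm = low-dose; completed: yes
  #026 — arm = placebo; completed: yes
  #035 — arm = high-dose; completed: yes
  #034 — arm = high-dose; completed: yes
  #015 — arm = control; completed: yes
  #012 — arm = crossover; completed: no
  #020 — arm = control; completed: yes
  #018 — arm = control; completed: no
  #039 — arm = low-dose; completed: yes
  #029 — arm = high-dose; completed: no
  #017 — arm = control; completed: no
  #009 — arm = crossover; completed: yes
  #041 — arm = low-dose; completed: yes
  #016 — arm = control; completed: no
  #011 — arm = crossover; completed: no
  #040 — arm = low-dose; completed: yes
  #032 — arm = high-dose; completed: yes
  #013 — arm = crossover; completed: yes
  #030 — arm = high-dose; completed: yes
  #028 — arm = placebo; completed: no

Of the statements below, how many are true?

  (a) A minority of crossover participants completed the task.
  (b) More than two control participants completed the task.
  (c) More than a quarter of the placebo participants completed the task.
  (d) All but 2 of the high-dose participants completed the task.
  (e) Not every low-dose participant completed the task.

2

(a) crossover: |A| = 5, |A ∩ B| = 3; needs |A ∩ B| < |A ∖ B| — false.
(b) control: |A| = 9, |A ∩ B| = 2; needs |A ∩ B| > 2 — false.
(c) placebo: |A| = 6, |A ∩ B| = 2; needs |A ∩ B| / |A| > 1/4 — true.
(d) high-dose: |A| = 7, |A ∩ B| = 6; needs |A ∖ B| = 2 — false.
(e) low-dose: |A| = 6, |A ∩ B| = 5; needs A ⊄ B (|A ∖ B| ≥ 1) — true.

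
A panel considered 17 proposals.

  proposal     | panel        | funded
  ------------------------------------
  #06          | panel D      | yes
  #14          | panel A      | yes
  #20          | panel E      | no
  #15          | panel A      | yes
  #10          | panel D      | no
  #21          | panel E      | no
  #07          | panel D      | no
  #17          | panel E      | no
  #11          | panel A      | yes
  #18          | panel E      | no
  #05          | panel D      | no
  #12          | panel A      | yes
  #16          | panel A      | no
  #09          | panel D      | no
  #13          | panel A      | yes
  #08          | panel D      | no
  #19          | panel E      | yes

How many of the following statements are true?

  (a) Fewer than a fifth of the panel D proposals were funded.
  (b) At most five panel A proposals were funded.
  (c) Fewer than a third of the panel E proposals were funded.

(a) panel D: |A| = 6, |A ∩ B| = 1; needs |A ∩ B| / |A| < 1/5 — true.
(b) panel A: |A| = 6, |A ∩ B| = 5; needs |A ∩ B| ≤ 5 — true.
(c) panel E: |A| = 5, |A ∩ B| = 1; needs |A ∩ B| / |A| < 1/3 — true.

3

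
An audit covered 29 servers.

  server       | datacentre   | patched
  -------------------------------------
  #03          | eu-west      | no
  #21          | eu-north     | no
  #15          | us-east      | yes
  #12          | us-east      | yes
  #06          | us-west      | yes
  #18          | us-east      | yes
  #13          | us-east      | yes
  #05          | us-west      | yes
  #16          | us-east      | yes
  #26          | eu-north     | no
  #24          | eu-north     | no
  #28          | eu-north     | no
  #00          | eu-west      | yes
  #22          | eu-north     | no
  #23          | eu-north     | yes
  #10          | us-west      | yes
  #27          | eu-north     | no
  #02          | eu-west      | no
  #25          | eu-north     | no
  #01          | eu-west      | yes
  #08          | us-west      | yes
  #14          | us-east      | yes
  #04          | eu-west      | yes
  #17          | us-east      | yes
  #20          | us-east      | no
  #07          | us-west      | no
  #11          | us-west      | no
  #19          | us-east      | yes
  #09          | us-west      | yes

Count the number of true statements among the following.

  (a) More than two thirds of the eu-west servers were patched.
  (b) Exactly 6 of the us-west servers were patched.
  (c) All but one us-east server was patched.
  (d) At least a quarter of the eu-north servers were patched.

(a) eu-west: |A| = 5, |A ∩ B| = 3; needs |A ∩ B| / |A| > 2/3 — false.
(b) us-west: |A| = 7, |A ∩ B| = 5; needs |A ∩ B| = 6 — false.
(c) us-east: |A| = 9, |A ∩ B| = 8; needs |A ∖ B| = 1 — true.
(d) eu-north: |A| = 8, |A ∩ B| = 1; needs |A ∩ B| / |A| ≥ 1/4 — false.

1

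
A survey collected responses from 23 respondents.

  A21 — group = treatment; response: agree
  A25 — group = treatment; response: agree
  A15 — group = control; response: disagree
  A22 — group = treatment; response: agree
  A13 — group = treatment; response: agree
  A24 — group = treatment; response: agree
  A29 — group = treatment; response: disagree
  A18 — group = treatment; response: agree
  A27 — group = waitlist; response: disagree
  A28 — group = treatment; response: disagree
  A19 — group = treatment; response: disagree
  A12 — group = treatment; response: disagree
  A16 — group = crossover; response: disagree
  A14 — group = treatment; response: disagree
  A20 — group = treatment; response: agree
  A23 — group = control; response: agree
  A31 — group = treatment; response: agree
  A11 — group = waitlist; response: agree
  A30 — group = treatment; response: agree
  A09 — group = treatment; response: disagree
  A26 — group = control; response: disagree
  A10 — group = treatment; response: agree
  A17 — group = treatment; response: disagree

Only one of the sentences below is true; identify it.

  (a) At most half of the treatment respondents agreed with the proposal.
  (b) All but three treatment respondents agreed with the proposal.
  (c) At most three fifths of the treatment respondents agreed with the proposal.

(c)

|A| = 17, |A ∩ B| = 10, |A ∖ B| = 7.
(a) requires |A ∩ B| ≤ |A ∖ B|: false.
(b) requires |A ∖ B| = 3: false.
(c) requires |A ∩ B| / |A| ≤ 3/5: true.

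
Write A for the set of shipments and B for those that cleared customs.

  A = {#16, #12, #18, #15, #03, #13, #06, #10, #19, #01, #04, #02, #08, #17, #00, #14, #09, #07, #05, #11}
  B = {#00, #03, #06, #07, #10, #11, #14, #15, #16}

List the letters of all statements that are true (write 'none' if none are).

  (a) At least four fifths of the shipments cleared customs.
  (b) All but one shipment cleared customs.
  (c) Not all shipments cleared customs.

|A| = 20, |A ∩ B| = 9, |A ∖ B| = 11.
(a) |A ∩ B| / |A| ≥ 4/5: fails.
(b) |A ∖ B| = 1: fails.
(c) A ⊄ B (|A ∖ B| ≥ 1): holds.

(c)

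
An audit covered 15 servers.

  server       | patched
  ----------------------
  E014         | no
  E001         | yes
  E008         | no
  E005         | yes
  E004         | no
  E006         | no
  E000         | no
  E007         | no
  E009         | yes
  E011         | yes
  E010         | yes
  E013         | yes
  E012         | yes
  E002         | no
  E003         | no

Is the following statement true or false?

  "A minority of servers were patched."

Truth condition: |A ∩ B| < |A ∖ B|.
|A| = 15, |A ∩ B| = 7, |A ∖ B| = 8.
7 < 8, so the statement is true.

True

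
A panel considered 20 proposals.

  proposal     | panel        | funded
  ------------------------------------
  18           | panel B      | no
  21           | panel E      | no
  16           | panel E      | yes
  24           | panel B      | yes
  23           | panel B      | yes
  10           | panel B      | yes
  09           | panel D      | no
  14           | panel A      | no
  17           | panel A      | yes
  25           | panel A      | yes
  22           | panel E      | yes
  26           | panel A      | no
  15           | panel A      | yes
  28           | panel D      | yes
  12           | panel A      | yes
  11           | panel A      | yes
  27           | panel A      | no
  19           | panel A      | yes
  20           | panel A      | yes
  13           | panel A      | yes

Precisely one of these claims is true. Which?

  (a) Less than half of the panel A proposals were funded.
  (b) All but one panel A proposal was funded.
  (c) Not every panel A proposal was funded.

|A| = 11, |A ∩ B| = 8, |A ∖ B| = 3.
(a) requires |A ∩ B| < |A ∖ B|: false.
(b) requires |A ∖ B| = 1: false.
(c) requires A ⊄ B (|A ∖ B| ≥ 1): true.

(c)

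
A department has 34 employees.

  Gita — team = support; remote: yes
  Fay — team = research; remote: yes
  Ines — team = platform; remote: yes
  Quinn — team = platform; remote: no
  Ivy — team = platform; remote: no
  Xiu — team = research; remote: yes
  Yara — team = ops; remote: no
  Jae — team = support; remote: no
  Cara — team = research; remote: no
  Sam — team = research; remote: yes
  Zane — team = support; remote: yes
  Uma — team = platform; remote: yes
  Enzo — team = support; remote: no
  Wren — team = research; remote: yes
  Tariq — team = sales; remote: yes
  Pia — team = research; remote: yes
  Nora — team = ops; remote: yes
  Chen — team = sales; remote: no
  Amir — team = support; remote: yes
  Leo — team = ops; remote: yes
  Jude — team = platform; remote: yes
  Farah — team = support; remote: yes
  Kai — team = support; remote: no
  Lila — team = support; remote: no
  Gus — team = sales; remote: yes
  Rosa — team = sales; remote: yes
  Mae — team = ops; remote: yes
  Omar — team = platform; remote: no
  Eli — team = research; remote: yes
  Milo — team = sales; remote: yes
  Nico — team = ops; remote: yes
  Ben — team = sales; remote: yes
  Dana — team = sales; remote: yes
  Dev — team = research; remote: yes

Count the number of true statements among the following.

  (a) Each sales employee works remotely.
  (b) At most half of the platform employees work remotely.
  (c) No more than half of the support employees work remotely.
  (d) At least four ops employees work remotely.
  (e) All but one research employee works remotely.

(a) sales: |A| = 7, |A ∩ B| = 6; needs A ⊆ B, i.e. every element of A is in B (|A ∖ B| = 0) — false.
(b) platform: |A| = 6, |A ∩ B| = 3; needs |A ∩ B| ≤ |A ∖ B| — true.
(c) support: |A| = 8, |A ∩ B| = 4; needs |A ∩ B| ≤ |A ∖ B| — true.
(d) ops: |A| = 5, |A ∩ B| = 4; needs |A ∩ B| ≥ 4 — true.
(e) research: |A| = 8, |A ∩ B| = 7; needs |A ∖ B| = 1 — true.

4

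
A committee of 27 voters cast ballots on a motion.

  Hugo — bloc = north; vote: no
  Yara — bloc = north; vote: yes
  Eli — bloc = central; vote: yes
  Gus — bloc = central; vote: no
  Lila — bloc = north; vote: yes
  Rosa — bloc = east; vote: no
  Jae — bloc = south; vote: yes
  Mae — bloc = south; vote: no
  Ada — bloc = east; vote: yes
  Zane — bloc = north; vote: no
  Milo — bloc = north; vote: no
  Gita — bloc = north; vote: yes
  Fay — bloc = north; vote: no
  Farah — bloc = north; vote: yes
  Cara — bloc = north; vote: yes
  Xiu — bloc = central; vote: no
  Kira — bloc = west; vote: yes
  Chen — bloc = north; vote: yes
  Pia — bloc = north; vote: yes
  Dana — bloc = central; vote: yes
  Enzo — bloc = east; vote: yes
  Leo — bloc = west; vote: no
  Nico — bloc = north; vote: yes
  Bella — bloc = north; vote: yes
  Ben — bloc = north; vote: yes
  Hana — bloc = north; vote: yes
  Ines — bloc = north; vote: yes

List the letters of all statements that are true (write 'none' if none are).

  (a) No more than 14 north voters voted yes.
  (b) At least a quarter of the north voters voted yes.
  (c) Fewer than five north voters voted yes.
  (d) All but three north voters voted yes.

|A| = 16, |A ∩ B| = 12, |A ∖ B| = 4.
(a) |A ∩ B| ≤ 14: holds.
(b) |A ∩ B| / |A| ≥ 1/4: holds.
(c) |A ∩ B| < 5: fails.
(d) |A ∖ B| = 3: fails.

(a), (b)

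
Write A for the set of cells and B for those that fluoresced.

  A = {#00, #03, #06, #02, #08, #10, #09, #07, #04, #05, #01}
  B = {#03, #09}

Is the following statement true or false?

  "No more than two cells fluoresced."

True

The determiner here denotes the relation: |A ∩ B| ≤ 2.
A (the restrictor) = {#00, #03, #06, #02, #08, #10, #09, #07, #04, #05, #01}, |A| = 11.
A ∩ B = {#03, #09}, so |A ∩ B| = 2.
|A ∩ B| = 2, so the statement is true.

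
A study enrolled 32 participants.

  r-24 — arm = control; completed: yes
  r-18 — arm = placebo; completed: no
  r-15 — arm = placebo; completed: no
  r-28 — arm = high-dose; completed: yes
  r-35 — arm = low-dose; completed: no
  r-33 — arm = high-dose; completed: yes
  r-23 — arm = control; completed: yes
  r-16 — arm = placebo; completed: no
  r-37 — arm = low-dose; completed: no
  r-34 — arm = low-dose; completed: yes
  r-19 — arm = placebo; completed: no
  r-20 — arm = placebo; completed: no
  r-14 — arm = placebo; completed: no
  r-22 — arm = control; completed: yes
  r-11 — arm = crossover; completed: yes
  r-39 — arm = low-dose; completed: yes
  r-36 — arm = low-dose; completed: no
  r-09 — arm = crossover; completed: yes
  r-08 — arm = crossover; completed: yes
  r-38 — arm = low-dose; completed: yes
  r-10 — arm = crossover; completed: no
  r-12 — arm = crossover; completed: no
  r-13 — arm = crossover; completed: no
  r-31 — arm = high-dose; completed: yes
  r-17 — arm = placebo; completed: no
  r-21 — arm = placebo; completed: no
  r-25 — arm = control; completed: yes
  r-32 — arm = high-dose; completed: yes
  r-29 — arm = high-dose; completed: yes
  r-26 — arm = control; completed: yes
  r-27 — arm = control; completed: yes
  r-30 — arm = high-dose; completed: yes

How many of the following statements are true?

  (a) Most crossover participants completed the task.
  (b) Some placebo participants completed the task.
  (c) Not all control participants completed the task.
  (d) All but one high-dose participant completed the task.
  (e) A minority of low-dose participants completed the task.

(a) crossover: |A| = 6, |A ∩ B| = 3; needs |A ∩ B| > |A ∖ B| — false.
(b) placebo: |A| = 8, |A ∩ B| = 0; needs A ∩ B ≠ ∅ (|A ∩ B| ≥ 1) — false.
(c) control: |A| = 6, |A ∩ B| = 6; needs A ⊄ B (|A ∖ B| ≥ 1) — false.
(d) high-dose: |A| = 6, |A ∩ B| = 6; needs |A ∖ B| = 1 — false.
(e) low-dose: |A| = 6, |A ∩ B| = 3; needs |A ∩ B| < |A ∖ B| — false.

0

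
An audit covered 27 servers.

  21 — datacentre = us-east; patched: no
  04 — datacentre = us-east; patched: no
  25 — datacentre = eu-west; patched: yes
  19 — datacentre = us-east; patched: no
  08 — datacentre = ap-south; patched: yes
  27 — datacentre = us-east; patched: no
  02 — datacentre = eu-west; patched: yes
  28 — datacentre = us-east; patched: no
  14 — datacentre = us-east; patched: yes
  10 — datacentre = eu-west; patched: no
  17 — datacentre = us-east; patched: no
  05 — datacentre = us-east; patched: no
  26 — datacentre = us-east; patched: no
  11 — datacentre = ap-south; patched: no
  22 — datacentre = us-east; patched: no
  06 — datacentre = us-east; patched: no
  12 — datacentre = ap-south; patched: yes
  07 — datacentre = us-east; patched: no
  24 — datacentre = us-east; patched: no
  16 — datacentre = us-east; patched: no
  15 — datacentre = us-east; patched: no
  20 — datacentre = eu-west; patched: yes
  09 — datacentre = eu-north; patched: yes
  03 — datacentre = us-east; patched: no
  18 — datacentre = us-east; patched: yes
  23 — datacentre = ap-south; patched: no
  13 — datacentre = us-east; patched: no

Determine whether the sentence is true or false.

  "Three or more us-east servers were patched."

False

'Three or more us-east servers were patched' holds iff |A ∩ B| ≥ 3.
|A| = 18, |A ∩ B| = 2, |A ∖ B| = 16.
|A ∩ B| = 2, so the statement is false.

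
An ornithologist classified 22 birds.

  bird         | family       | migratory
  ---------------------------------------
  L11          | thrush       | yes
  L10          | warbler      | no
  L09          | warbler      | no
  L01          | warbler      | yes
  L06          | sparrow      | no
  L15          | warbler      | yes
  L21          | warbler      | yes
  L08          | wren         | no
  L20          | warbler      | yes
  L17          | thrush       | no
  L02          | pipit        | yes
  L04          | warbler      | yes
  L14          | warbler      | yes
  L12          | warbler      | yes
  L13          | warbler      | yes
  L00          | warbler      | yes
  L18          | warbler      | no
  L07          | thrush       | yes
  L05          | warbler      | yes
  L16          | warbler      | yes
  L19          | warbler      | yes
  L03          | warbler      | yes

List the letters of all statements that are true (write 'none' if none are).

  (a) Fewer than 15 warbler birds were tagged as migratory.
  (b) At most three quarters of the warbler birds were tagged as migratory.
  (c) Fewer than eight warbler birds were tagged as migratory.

(a)

|A| = 16, |A ∩ B| = 13, |A ∖ B| = 3.
(a) |A ∩ B| < 15: holds.
(b) |A ∩ B| / |A| ≤ 3/4: fails.
(c) |A ∩ B| < 8: fails.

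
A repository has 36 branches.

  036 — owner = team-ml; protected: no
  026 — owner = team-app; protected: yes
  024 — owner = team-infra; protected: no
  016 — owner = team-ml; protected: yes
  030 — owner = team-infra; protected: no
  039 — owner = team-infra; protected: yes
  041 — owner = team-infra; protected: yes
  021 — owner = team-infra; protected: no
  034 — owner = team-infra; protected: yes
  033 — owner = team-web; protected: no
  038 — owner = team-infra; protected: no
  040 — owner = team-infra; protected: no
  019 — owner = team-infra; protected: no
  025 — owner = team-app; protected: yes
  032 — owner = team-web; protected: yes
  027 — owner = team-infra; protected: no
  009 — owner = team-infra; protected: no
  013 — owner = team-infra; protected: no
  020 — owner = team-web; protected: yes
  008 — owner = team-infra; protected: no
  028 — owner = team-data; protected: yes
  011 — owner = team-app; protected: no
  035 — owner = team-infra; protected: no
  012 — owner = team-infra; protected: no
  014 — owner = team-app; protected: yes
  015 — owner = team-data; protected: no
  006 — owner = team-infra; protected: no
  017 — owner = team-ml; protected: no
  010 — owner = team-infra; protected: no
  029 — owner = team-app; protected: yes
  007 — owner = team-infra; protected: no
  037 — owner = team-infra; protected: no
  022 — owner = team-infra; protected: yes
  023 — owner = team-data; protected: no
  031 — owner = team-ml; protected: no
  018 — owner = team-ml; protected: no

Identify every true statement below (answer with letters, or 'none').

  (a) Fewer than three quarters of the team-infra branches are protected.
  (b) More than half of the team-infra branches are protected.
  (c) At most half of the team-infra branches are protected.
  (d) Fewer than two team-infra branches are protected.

|A| = 20, |A ∩ B| = 4, |A ∖ B| = 16.
(a) |A ∩ B| / |A| < 3/4: holds.
(b) |A ∩ B| > |A ∖ B|: fails.
(c) |A ∩ B| ≤ |A ∖ B|: holds.
(d) |A ∩ B| < 2: fails.

(a), (c)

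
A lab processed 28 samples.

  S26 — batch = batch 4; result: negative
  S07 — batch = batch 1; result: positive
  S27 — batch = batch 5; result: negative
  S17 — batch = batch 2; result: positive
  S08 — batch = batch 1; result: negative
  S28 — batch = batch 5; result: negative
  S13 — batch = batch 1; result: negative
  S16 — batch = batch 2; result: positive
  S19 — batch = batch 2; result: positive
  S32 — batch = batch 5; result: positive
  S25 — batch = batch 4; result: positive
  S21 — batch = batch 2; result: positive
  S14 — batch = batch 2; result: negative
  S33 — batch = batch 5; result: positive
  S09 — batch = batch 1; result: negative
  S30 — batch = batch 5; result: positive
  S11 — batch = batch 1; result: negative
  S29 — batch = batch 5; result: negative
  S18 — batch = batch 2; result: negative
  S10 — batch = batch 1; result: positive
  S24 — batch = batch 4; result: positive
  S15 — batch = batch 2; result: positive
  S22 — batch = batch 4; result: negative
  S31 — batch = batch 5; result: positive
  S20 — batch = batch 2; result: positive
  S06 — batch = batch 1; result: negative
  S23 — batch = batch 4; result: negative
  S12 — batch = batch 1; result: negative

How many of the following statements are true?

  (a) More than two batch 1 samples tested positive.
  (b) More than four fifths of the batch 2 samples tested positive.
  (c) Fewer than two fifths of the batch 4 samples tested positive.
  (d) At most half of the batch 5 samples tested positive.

0

(a) batch 1: |A| = 8, |A ∩ B| = 2; needs |A ∩ B| > 2 — false.
(b) batch 2: |A| = 8, |A ∩ B| = 6; needs |A ∩ B| / |A| > 4/5 — false.
(c) batch 4: |A| = 5, |A ∩ B| = 2; needs |A ∩ B| / |A| < 2/5 — false.
(d) batch 5: |A| = 7, |A ∩ B| = 4; needs |A ∩ B| ≤ |A ∖ B| — false.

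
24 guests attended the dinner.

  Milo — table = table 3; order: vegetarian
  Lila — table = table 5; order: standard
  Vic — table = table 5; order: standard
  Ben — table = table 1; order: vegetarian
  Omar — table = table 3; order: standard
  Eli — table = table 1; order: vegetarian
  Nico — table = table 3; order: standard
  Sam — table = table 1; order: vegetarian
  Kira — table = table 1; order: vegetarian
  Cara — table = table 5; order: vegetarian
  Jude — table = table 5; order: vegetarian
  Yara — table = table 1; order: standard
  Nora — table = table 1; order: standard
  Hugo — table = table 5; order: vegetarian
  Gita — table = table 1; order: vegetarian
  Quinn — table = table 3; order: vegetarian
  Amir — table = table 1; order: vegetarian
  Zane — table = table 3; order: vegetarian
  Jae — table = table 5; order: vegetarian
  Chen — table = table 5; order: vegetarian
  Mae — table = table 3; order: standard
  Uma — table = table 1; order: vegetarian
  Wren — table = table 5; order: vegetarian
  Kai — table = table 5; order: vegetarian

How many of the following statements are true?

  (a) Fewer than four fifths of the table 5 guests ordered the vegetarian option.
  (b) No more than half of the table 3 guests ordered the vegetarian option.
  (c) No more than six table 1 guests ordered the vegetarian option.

(a) table 5: |A| = 9, |A ∩ B| = 7; needs |A ∩ B| / |A| < 4/5 — true.
(b) table 3: |A| = 6, |A ∩ B| = 3; needs |A ∩ B| ≤ |A ∖ B| — true.
(c) table 1: |A| = 9, |A ∩ B| = 7; needs |A ∩ B| ≤ 6 — false.

2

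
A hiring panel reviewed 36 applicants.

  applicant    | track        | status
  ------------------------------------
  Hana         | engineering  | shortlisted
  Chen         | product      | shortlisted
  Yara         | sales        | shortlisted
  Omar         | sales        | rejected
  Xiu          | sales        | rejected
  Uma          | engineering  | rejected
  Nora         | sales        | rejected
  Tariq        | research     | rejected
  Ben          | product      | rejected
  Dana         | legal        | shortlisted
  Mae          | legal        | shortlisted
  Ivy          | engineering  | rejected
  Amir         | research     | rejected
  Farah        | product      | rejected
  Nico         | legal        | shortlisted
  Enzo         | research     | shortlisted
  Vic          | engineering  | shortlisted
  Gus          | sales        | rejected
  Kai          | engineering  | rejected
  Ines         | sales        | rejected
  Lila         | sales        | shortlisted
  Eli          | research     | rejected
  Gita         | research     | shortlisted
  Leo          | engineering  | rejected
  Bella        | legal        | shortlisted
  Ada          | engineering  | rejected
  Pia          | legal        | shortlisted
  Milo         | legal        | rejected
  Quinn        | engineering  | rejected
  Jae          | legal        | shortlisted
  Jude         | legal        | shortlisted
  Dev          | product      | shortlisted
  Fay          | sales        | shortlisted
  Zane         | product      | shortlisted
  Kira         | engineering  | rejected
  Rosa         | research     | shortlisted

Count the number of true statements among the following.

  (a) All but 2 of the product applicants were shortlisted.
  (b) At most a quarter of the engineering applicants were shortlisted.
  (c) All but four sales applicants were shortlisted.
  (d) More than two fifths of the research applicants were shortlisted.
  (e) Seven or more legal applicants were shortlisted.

(a) product: |A| = 5, |A ∩ B| = 3; needs |A ∖ B| = 2 — true.
(b) engineering: |A| = 9, |A ∩ B| = 2; needs |A ∩ B| / |A| ≤ 1/4 — true.
(c) sales: |A| = 8, |A ∩ B| = 3; needs |A ∖ B| = 4 — false.
(d) research: |A| = 6, |A ∩ B| = 3; needs |A ∩ B| / |A| > 2/5 — true.
(e) legal: |A| = 8, |A ∩ B| = 7; needs |A ∩ B| ≥ 7 — true.

4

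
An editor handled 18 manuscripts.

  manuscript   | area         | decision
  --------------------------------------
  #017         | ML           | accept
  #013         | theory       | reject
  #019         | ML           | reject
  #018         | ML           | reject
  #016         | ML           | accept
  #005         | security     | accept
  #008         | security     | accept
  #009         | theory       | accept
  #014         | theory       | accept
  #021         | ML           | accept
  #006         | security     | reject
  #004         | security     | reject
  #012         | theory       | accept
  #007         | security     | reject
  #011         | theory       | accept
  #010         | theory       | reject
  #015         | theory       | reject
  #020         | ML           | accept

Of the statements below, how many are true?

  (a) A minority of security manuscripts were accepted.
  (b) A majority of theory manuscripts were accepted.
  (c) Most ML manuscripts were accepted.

3

(a) security: |A| = 5, |A ∩ B| = 2; needs |A ∩ B| < |A ∖ B| — true.
(b) theory: |A| = 7, |A ∩ B| = 4; needs |A ∩ B| > |A ∖ B| — true.
(c) ML: |A| = 6, |A ∩ B| = 4; needs |A ∩ B| > |A ∖ B| — true.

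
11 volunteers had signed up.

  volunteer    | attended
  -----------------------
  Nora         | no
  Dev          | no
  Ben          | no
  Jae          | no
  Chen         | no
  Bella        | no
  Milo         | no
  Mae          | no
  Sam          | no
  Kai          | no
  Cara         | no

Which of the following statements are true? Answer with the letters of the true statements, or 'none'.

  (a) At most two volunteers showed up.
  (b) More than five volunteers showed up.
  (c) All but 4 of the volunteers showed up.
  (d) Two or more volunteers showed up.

(a)

|A| = 11, |A ∩ B| = 0, |A ∖ B| = 11.
(a) |A ∩ B| ≤ 2: holds.
(b) |A ∩ B| > 5: fails.
(c) |A ∖ B| = 4: fails.
(d) |A ∩ B| ≥ 2: fails.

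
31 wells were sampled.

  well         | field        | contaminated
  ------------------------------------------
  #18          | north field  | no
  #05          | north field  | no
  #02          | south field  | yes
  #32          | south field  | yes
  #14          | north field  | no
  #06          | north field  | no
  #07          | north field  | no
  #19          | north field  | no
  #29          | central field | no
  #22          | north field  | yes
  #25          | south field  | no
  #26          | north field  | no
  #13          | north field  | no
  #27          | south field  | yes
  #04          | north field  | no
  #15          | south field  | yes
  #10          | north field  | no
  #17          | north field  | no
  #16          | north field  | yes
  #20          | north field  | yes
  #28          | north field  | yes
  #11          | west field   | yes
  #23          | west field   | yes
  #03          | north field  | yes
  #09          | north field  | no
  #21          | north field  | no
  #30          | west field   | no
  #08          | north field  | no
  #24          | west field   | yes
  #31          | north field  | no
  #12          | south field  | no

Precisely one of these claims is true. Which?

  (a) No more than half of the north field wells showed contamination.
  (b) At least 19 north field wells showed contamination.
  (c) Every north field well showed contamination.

|A| = 20, |A ∩ B| = 5, |A ∖ B| = 15.
(a) requires |A ∩ B| ≤ |A ∖ B|: true.
(b) requires |A ∩ B| ≥ 19: false.
(c) requires A ⊆ B, i.e. every element of A is in B (|A ∖ B| = 0): false.

(a)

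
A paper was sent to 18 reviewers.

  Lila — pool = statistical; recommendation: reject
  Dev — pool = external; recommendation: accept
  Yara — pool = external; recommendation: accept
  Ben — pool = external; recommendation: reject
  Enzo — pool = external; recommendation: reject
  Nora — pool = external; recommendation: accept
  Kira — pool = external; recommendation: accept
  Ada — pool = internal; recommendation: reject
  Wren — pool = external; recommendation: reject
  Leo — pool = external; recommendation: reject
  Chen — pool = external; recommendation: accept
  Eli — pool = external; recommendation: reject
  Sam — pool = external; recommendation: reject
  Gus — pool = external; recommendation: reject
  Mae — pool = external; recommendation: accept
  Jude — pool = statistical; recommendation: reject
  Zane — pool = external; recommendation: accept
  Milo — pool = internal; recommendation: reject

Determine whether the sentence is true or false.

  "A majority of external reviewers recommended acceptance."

False

Truth condition: |A ∩ B| > |A ∖ B|.
A (the restrictor) = {Dev, Yara, Ben, Enzo, Nora, Kira, Wren, Leo, Chen, Eli, Sam, Gus, Mae, Zane}, |A| = 14.
A ∩ B = {Dev, Yara, Nora, Kira, Chen, Mae, Zane}, so |A ∩ B| = 7.
A ∖ B = {Ben, Enzo, Wren, Leo, Eli, Sam, Gus}, so |A ∖ B| = 7.
7 = 7, so the statement is false.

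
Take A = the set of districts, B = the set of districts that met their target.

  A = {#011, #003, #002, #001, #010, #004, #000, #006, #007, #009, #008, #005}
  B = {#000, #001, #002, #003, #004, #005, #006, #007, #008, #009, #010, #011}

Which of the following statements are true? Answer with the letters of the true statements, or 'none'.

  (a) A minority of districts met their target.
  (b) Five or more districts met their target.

|A| = 12, |A ∩ B| = 12, |A ∖ B| = 0.
(a) |A ∩ B| < |A ∖ B|: fails.
(b) |A ∩ B| ≥ 5: holds.

(b)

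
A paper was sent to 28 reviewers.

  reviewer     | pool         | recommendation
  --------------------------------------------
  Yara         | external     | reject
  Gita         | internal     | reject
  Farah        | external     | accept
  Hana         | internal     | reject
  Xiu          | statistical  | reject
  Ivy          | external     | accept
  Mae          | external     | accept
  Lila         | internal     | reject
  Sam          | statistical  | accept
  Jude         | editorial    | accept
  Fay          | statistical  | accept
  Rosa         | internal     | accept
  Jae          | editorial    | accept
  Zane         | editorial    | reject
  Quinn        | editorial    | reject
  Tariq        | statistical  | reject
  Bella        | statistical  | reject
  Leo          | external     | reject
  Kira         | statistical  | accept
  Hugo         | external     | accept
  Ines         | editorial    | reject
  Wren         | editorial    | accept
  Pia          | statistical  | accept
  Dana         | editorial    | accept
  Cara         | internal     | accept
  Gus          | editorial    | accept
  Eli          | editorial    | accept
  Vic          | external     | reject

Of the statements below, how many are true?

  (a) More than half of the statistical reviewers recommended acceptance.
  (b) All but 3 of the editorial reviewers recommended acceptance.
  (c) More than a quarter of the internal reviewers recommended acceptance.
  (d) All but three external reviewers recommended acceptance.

4

(a) statistical: |A| = 7, |A ∩ B| = 4; needs |A ∩ B| > |A ∖ B| — true.
(b) editorial: |A| = 9, |A ∩ B| = 6; needs |A ∖ B| = 3 — true.
(c) internal: |A| = 5, |A ∩ B| = 2; needs |A ∩ B| / |A| > 1/4 — true.
(d) external: |A| = 7, |A ∩ B| = 4; needs |A ∖ B| = 3 — true.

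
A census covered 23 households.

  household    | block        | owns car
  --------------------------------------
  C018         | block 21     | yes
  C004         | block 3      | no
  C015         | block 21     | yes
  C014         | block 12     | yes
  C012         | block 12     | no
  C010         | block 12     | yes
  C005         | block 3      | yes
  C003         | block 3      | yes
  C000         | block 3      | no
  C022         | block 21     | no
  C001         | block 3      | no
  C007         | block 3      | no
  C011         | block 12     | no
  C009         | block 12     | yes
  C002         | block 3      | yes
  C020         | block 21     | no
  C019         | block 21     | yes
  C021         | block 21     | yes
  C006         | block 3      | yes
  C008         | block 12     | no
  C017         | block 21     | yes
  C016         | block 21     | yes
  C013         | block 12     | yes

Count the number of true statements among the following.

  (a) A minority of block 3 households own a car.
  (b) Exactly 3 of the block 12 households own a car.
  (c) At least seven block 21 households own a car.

0

(a) block 3: |A| = 8, |A ∩ B| = 4; needs |A ∩ B| < |A ∖ B| — false.
(b) block 12: |A| = 7, |A ∩ B| = 4; needs |A ∩ B| = 3 — false.
(c) block 21: |A| = 8, |A ∩ B| = 6; needs |A ∩ B| ≥ 7 — false.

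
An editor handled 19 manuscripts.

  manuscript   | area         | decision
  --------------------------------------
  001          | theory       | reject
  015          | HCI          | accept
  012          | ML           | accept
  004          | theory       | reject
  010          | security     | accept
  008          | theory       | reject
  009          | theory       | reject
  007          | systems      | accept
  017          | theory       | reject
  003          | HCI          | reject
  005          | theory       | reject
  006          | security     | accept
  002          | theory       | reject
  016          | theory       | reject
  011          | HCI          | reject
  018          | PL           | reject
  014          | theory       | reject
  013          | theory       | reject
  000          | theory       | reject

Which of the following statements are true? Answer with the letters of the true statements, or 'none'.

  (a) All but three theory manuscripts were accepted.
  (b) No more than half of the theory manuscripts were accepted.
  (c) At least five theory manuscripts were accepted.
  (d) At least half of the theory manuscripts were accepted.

(b)

|A| = 11, |A ∩ B| = 0, |A ∖ B| = 11.
(a) |A ∖ B| = 3: fails.
(b) |A ∩ B| ≤ |A ∖ B|: holds.
(c) |A ∩ B| ≥ 5: fails.
(d) |A ∩ B| ≥ |A ∖ B|: fails.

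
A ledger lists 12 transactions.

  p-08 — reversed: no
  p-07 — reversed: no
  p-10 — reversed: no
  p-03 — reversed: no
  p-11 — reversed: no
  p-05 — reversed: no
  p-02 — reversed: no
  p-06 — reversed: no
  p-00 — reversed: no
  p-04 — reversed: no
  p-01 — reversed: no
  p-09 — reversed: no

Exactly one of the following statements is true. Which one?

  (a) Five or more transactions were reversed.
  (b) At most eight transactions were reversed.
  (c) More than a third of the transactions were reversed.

|A| = 12, |A ∩ B| = 0, |A ∖ B| = 12.
(a) requires |A ∩ B| ≥ 5: false.
(b) requires |A ∩ B| ≤ 8: true.
(c) requires |A ∩ B| / |A| > 1/3: false.

(b)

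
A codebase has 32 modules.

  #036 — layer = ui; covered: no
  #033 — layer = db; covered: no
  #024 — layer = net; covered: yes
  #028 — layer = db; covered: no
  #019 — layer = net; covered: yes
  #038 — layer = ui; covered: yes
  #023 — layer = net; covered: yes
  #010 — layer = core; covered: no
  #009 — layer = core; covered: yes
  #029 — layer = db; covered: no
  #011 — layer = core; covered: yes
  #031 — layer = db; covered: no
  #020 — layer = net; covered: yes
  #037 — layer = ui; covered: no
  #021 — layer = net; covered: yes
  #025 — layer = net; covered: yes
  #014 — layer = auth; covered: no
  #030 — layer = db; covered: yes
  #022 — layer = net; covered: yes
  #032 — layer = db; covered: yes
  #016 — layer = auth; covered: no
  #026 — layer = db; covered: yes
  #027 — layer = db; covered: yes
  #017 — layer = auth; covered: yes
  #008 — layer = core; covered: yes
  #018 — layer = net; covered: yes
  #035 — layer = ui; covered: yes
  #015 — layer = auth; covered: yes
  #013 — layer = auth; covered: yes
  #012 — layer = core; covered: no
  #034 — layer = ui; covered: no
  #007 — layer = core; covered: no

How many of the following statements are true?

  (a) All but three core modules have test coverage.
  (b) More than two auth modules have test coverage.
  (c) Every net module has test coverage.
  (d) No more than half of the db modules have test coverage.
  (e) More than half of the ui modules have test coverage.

(a) core: |A| = 6, |A ∩ B| = 3; needs |A ∖ B| = 3 — true.
(b) auth: |A| = 5, |A ∩ B| = 3; needs |A ∩ B| > 2 — true.
(c) net: |A| = 8, |A ∩ B| = 8; needs A ⊆ B, i.e. every element of A is in B (|A ∖ B| = 0) — true.
(d) db: |A| = 8, |A ∩ B| = 4; needs |A ∩ B| ≤ |A ∖ B| — true.
(e) ui: |A| = 5, |A ∩ B| = 2; needs |A ∩ B| > |A ∖ B| — false.

4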